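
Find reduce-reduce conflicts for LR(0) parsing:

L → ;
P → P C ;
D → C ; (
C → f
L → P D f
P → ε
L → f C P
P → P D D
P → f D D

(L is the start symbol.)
Yes — I19: [C → f .] vs [L → P D f .]

A reduce-reduce conflict occurs when an LR(0) state has two complete items [A → α .] and [B → β .] — both call for a reduction, and with no lookahead the parser cannot choose between them.

Augment with L' → L and build the canonical LR(0) collection (I0 = CLOSURE({[L' → . L]}), then GOTO on every symbol after a dot until no new states appear). It has 20 states:
  I0: { [L → . ;], [L → . P D f], [L → . f C P], [L' → . L], [P → . P C ;], [P → . P D D], [P → . f D D], [P → .] }  — shift, reduce
  I1: { [L → ; .] }  — reduce
  I2: { [L' → L .] }  — accept
  I3: { [C → . f], [D → . C ; (], [L → P . D f], [P → P . C ;], [P → P . D D] }  — shift
  I4: { [C → . f], [D → . C ; (], [L → f . C P], [P → f . D D] }  — shift
  I5: { [D → C . ; (], [L → f C . P], [P → . P C ;], [P → . P D D], [P → . f D D], [P → .] }  — shift, reduce
  I6: { [C → . f], [D → . C ; (], [P → f D . D] }  — shift
  I7: { [C → f .] }  — reduce
  I8: { [D → C . ; (] }  — shift
  I9: { [P → f D D .] }  — reduce
  I10: { [D → C ; . (] }  — shift
  I11: { [D → C ; ( .] }  — reduce
  I12: { [C → . f], [D → . C ; (], [L → f C P .], [P → P . C ;], [P → P . D D] }  — shift, reduce
  I13: { [C → . f], [D → . C ; (], [P → f . D D] }  — shift
  I14: { [D → C . ; (], [P → P C . ;] }  — shift
  I15: { [C → . f], [D → . C ; (], [P → P D . D] }  — shift
  I16: { [P → P D D .] }  — reduce
  I17: { [D → C ; . (], [P → P C ; .] }  — shift, reduce
  I18: { [C → . f], [D → . C ; (], [L → P D . f], [P → P D . D] }  — shift
  I19: { [C → f .], [L → P D f .] }  — 2 reduces

I19 contains complete items [C → f .], [L → P D f .] — reduce-reduce conflict.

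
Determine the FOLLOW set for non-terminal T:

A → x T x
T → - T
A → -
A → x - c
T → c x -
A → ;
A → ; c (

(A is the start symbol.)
{ 'x' }

In A → x T x: T is followed by x, add FIRST(x) \ {ε} = { 'x' }
In T → - T: T is at the end; this adds FOLLOW(T) to itself — nothing new

Taking the union: FOLLOW(T) = { 'x' }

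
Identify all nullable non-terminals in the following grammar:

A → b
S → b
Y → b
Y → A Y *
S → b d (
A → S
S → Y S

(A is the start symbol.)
None

A non-terminal is nullable if it can derive ε (the empty string): either it has an ε-production, or it has a production whose right-hand side consists entirely of nullable non-terminals.

There are no ε-productions, so no non-terminal can derive ε.
No non-terminals are nullable.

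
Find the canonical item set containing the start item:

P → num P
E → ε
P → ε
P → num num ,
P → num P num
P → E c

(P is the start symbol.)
First, augment the grammar with P' → P
I₀ = CLOSURE({ [P' → . P] }):
  [P' → . P] has the dot before P: add [P → . num P], [P → .], [P → . num num ,], [P → . num P num], [P → . E c]
  [P → . E c] has the dot before E: add [E → .]
No further items can be added.

I₀ = { [E → .], [P → . E c], [P → . num P num], [P → . num P], [P → . num num ,], [P → .], [P' → . P] }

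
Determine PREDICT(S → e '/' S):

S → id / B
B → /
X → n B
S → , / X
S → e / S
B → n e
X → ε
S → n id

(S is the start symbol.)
PREDICT(S → e '/' S) = (FIRST(RHS) \ {ε}) ∪ (FOLLOW(S) if ε ∈ FIRST(RHS), i.e. RHS ⇒* ε)
FIRST(e '/' S) = { 'e' }
ε ∉ FIRST(e '/' S), so FOLLOW(S) is not added.
PREDICT(S → e '/' S) = { 'e' }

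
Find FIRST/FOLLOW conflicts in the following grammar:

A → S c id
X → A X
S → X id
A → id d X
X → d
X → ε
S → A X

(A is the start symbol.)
A FIRST/FOLLOW conflict occurs when a non-terminal N has a nullable alternative N → β (β ⇒* ε) and another alternative N → α with FIRST(α) ∩ FOLLOW(N) ≠ ∅: on such a lookahead the parser cannot decide between expanding α and letting N vanish via β.

Nullable non-terminals: X.
FIRST sets used below: FIRST(A) = { 'd', 'id' }

X: nullable alternative(s) X → ε; FOLLOW(X) = { $, 'c', 'd', 'id' }
  X → A X: FIRST \ {ε} = { 'd', 'id' } — overlaps FOLLOW(X) on { 'd', 'id' }: CONFLICT
  X → d: FIRST \ {ε} = { 'd' } — overlaps FOLLOW(X) on { 'd' }: CONFLICT
  X → ε: FIRST \ {ε} = { } — this is the only nullable alternative, skip

A, S have no nullable alternative, so no FIRST/FOLLOW check is needed there.

So the grammar has 2 FIRST/FOLLOW conflicts (marked CONFLICT above).

Answer: Yes. X → A X with FOLLOW(X) on { 'd', 'id' }; X → d with FOLLOW(X) on { 'd' }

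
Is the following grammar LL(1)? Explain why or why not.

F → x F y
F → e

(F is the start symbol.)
For F:
  PREDICT(F → x F y) = { 'x' }
  PREDICT(F → e) = { 'e' }

All predict sets are disjoint. The grammar IS LL(1).

Answer: Yes, the grammar is LL(1).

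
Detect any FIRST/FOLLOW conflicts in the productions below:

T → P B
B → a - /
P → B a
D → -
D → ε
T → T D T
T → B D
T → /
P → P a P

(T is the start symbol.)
Yes. D → '-' with FOLLOW(D) on { '-' }

A FIRST/FOLLOW conflict occurs when a non-terminal N has a nullable alternative N → β (β ⇒* ε) and another alternative N → α with FIRST(α) ∩ FOLLOW(N) ≠ ∅: on such a lookahead the parser cannot decide between expanding α and letting N vanish via β.

Nullable non-terminals: D.

D: nullable alternative(s) D → ε; FOLLOW(D) = { $, '-', '/', 'a' }
  D → -: FIRST \ {ε} = { '-' } — overlaps FOLLOW(D) on { '-' }: CONFLICT
  D → ε: FIRST \ {ε} = { } — this is the only nullable alternative, skip

B, P, T have no nullable alternative, so no FIRST/FOLLOW check is needed there.

So the grammar has 1 FIRST/FOLLOW conflict (marked CONFLICT above).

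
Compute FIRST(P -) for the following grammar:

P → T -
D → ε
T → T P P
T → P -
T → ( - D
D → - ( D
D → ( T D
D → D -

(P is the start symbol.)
{ '(' }

FIRST sets of the non-terminals involved (from the grammar, by fixed-point iteration):
  FIRST(P) = { '(' }

To compute FIRST(P -), process the symbols left to right:
Symbol P is a non-terminal. Add FIRST(P) \ {ε} = { '(' }
P is not nullable (ε ∉ FIRST(P)), so stop here.
FIRST(P -) = { '(' }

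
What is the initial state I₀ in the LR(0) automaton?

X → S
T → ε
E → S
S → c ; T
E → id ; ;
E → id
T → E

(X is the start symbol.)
First, augment the grammar with X' → X
I₀ = CLOSURE({ [X' → . X] }):
  [X' → . X] has the dot before X: add [X → . S]
  [X → . S] has the dot before S: add [S → . c ; T]
No further items can be added.

I₀ = { [S → . c ; T], [X → . S], [X' → . X] }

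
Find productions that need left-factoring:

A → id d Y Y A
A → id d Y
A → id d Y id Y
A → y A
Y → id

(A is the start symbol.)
Yes, A has productions with common prefix 'id d Y'

Left-factoring is needed when two productions for the same non-terminal
share a common prefix on the right-hand side.

Productions for A:
  A → id d Y Y A
  A → id d Y
  A → id d Y id Y
  A → y A

Found common prefix 'id d Y' in productions for A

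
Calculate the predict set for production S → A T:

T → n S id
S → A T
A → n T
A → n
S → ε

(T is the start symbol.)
PREDICT(S → A T) = (FIRST(RHS) \ {ε}) ∪ (FOLLOW(S) if ε ∈ FIRST(RHS), i.e. RHS ⇒* ε)
FIRST(A) = { 'n' }
FIRST(A T) = { 'n' }
ε ∉ FIRST(A T), so FOLLOW(S) is not added.
PREDICT(S → A T) = { 'n' }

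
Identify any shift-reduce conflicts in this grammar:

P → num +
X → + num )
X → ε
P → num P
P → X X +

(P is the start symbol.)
Augment with P' → P and build the canonical LR(0) collection (I0 = CLOSURE({[P' → . P]}), then GOTO on every symbol after a dot until no new states appear). It has 11 states:
  I0: { [P → . X X +], [P → . num +], [P → . num P], [P' → . P], [X → . + num )], [X → .] }  — shift, reduce
  I1: { [X → + . num )] }  — shift
  I2: { [P' → P .] }  — accept
  I3: { [P → X . X +], [X → . + num )], [X → .] }  — shift, reduce
  I4: { [P → . X X +], [P → . num +], [P → . num P], [P → num . +], [P → num . P], [X → . + num )], [X → .] }  — shift, reduce
  I5: { [P → num + .], [X → + . num )] }  — shift, reduce
  I6: { [P → num P .] }  — reduce
  I7: { [X → + num . )] }  — shift
  I8: { [X → + num ) .] }  — reduce
  I9: { [P → X X . +] }  — shift
  I10: { [P → X X + .] }  — reduce

I0 contains reduce item [X → .] and shift items [P → . num +], [P → . num P], [X → . + num )] — shift-reduce conflict.
I3 contains reduce item [X → .] and shift item [X → . + num )] — shift-reduce conflict.
I4 contains reduce item [X → .] and shift items [P → . num +], [P → num . +], [P → . num P], [X → . + num )] — shift-reduce conflict.
I5 contains reduce item [P → num + .] and shift item [X → + . num )] — shift-reduce conflict.

Answer: Yes — I0: [X → .] vs [P → . num +]; I3: [X → .] vs [X → . + num )]; I4: [X → .] vs [P → . num +]; I5: [P → num + .] vs [X → + . num )]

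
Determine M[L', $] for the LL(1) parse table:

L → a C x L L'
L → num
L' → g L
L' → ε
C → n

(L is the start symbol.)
To find M[L', $], we find productions for L' where $ is in the predict set (PREDICT(N → α) = (FIRST(α) \ {ε}) ∪ (FOLLOW(N) if α ⇒* ε)).

Relevant sets:
  FOLLOW(L') = { $, 'g' }

L' → g L: PREDICT = { 'g' }
L' → ε: PREDICT = { $, 'g' }
  $ is in predict set, so this production goes in M[L', $]

M[L', $] = L' → ε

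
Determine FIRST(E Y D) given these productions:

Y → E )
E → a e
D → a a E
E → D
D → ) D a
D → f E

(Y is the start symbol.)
FIRST sets of the non-terminals involved (from the grammar, by fixed-point iteration):
  FIRST(E) = { ')', 'a', 'f' }

To compute FIRST(E Y D), process the symbols left to right:
Symbol E is a non-terminal. Add FIRST(E) \ {ε} = { ')', 'a', 'f' }
E is not nullable (ε ∉ FIRST(E)), so stop here.
FIRST(E Y D) = { ')', 'a', 'f' }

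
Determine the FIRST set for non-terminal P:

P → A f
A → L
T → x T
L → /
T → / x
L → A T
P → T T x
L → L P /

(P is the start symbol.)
FIRST sets of the other non-terminals involved (by the same procedure, iterated to a fixed point):
  FIRST(A) = { '/' }
  FIRST(T) = { '/', 'x' }

From P → A f:
  - A is a non-terminal: add FIRST(A) \ {ε} = { '/' }
    A is not nullable, so stop
From P → T T x:
  - T is a non-terminal: add FIRST(T) \ {ε} = { '/', 'x' }
    T is not nullable, so stop

Collecting: FIRST(P) = { '/', 'x' }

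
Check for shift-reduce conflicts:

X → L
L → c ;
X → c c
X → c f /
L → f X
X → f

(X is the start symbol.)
Yes — I4: [X → f .] vs [L → . c ;]

Augment with X' → X and build the canonical LR(0) collection (I0 = CLOSURE({[X' → . X]}), then GOTO on every symbol after a dot until no new states appear). It has 10 states:
  I0: { [L → . c ;], [L → . f X], [X → . L], [X → . c c], [X → . c f /], [X → . f], [X' → . X] }  — shift
  I1: { [X → L .] }  — reduce
  I2: { [X' → X .] }  — accept
  I3: { [L → c . ;], [X → c . c], [X → c . f /] }  — shift
  I4: { [L → . c ;], [L → . f X], [L → f . X], [X → . L], [X → . c c], [X → . c f /], [X → . f], [X → f .] }  — shift, reduce
  I5: { [L → f X .] }  — reduce
  I6: { [L → c ; .] }  — reduce
  I7: { [X → c c .] }  — reduce
  I8: { [X → c f . /] }  — shift
  I9: { [X → c f / .] }  — reduce

I4 contains reduce item [X → f .] and shift items [L → . c ;], [L → . f X], [X → . c c], [X → . c f /], [X → . f] — shift-reduce conflict.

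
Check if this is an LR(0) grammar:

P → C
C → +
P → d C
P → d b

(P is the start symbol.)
Yes, the grammar is LR(0)

A grammar is LR(0) if no state in the canonical LR(0) collection has:
  - both a shift item (dot before a terminal) and a complete item (shift-reduce conflict), or
  - two or more complete items (reduce-reduce conflict; the accept item [P' → P .] counts as a complete item here).

Augment with P' → P and build the canonical LR(0) collection (I0 = CLOSURE({[P' → . P]}), then GOTO on every symbol after a dot until no new states appear). It has 7 states:
  I0: { [C → . +], [P → . C], [P → . d C], [P → . d b], [P' → . P] }  — shift
  I1: { [C → + .] }  — reduce
  I2: { [P → C .] }  — reduce
  I3: { [P' → P .] }  — accept
  I4: { [C → . +], [P → d . C], [P → d . b] }  — shift
  I5: { [P → d C .] }  — reduce
  I6: { [P → d b .] }  — reduce

Every state is either a pure shift/goto state or contains exactly one complete item and nothing to shift — no conflicts. The grammar is LR(0).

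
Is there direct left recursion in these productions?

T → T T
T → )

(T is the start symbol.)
Yes, T is left-recursive

Direct left recursion occurs when N → N α for some non-terminal N (the right-hand side begins with the left-hand side itself).

T → T T: LEFT RECURSIVE (starts with T)
T → ): starts with ')'

The grammar has direct left recursion on: T.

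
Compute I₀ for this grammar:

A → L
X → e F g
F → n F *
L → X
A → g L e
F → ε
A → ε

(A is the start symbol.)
{ [A → . L], [A → . g L e], [A → .], [A' → . A], [L → . X], [X → . e F g] }

First, augment the grammar with A' → A
I₀ = CLOSURE({ [A' → . A] }):
  [A' → . A] has the dot before A: add [A → . L], [A → . g L e], [A → .]
  [A → . L] has the dot before L: add [L → . X]
  [L → . X] has the dot before X: add [X → . e F g]
No further items can be added.

I₀ = { [A → . L], [A → . g L e], [A → .], [A' → . A], [L → . X], [X → . e F g] }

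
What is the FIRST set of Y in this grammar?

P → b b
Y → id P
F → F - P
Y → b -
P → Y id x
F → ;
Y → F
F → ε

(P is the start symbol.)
{ '-', ';', 'b', 'id', ε }

To compute FIRST(Y), examine every production with Y on the left-hand side, reading each right-hand side left to right until a non-nullable symbol is reached.

FIRST sets of the other non-terminals involved (by the same procedure, iterated to a fixed point):
  FIRST(F) = { '-', ';', ε }

From Y → id P:
  - id is a terminal: add 'id' and stop
From Y → b -:
  - b is a terminal: add 'b' and stop
From Y → F:
  - F is a non-terminal: add FIRST(F) \ {ε} = { '-', ';' }
    F is nullable and nothing follows, so the whole right-hand side can vanish: ε ∈ FIRST(Y)

Collecting: FIRST(Y) = { '-', ';', 'b', 'id', ε }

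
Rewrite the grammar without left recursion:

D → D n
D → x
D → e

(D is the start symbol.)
D is directly left-recursive. The standard transformation for
  A → A α₁ | ... | A α_m | β₁ | ... | β_n
is
  A  → β₁ A' | ... | β_n A'
  A' → α₁ A' | ... | α_m A' | ε

D → x becomes D → x D'
D → e becomes D → e D'
D → D n becomes D' → n D'
Add D' → ε

Resulting grammar:
D → x D'
D → e D'
D' → n D'
D' → ε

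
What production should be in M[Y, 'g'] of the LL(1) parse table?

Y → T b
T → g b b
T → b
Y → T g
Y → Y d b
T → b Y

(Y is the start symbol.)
To find M[Y, 'g'], we find productions for Y where 'g' is in the predict set (PREDICT(N → α) = (FIRST(α) \ {ε}) ∪ (FOLLOW(N) if α ⇒* ε)).

Relevant sets:
  FIRST(T) = { 'b', 'g' }
  FIRST(Y) = { 'b', 'g' }

Y → T b: PREDICT = { 'b', 'g' }
  'g' is in predict set, so this production goes in M[Y, 'g']
Y → T g: PREDICT = { 'b', 'g' }
  'g' is in predict set, so this production goes in M[Y, 'g']
Y → Y d b: PREDICT = { 'b', 'g' }
  'g' is in predict set, so this production goes in M[Y, 'g']

M[Y, 'g'] = Y → T b, Y → T g, Y → Y d b  (a multiply-defined cell — the grammar is not LL(1))

Answer: Y → T b, Y → T g, Y → Y d b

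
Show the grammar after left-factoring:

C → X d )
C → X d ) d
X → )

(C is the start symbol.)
C → X d ) C'
C' → ε
C' → d
X → )

Left-factoring transforms A → αβ₁ | αβ₂ into A → αA' and A' → β₁ | β₂
(α is the longest common prefix among the alternatives). Repeat until
no nonterminal has two alternatives with a common prefix.

Round 1: C has alternatives sharing prefix 'X d )'. Introduce C': C → X d ) C'
  Add: C' → ε
  Add: C' → d

No remaining common prefixes — done.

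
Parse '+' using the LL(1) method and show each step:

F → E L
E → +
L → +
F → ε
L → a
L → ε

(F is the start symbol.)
LL(1) parsing maintains a stack (initially the start symbol over $) and the input. At each step: if the stack top is a terminal, match it against the current input token; if it is a non-terminal N, replace it with the RHS of M[N, lookahead] (the unique production whose predict set contains the lookahead).

Stack is shown with the top on the left.

Stack  Input  Action
--------------------
F $    + $    output F → E L
E L $  + $    output E → +
+ L $  + $    match '+'
L $    $      output L → ε
$      $      accept

The string is accepted.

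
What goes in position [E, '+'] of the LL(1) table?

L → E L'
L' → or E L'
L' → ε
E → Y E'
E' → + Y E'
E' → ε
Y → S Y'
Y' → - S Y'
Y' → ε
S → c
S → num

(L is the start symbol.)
Empty (error entry)

To find M[E, '+'], we find productions for E where '+' is in the predict set (PREDICT(N → α) = (FIRST(α) \ {ε}) ∪ (FOLLOW(N) if α ⇒* ε)).

Relevant sets:
  FIRST(Y) = { 'c', 'num' }

E → Y E': PREDICT = { 'c', 'num' }

M[E, '+'] is empty (no production applies)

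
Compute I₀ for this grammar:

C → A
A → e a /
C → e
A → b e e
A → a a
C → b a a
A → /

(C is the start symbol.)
{ [A → . /], [A → . a a], [A → . b e e], [A → . e a /], [C → . A], [C → . b a a], [C → . e], [C' → . C] }

First, augment the grammar with C' → C
I₀ = CLOSURE({ [C' → . C] }):
  [C' → . C] has the dot before C: add [C → . A], [C → . e], [C → . b a a]
  [C → . A] has the dot before A: add [A → . e a /], [A → . b e e], [A → . a a], [A → . /]
No further items can be added.

I₀ = { [A → . /], [A → . a a], [A → . b e e], [A → . e a /], [C → . A], [C → . b a a], [C → . e], [C' → . C] }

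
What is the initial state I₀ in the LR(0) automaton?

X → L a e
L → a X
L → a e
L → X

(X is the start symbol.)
First, augment the grammar with X' → X
I₀ = CLOSURE({ [X' → . X] }):
  [X' → . X] has the dot before X: add [X → . L a e]
  [X → . L a e] has the dot before L: add [L → . a X], [L → . a e], [L → . X]
No further items can be added.

I₀ = { [L → . X], [L → . a X], [L → . a e], [X → . L a e], [X' → . X] }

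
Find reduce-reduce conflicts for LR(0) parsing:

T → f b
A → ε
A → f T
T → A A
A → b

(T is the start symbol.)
Yes — I6: [A → b .] vs [T → f b .]

A reduce-reduce conflict occurs when an LR(0) state has two complete items [A → α .] and [B → β .] — both call for a reduction, and with no lookahead the parser cannot choose between them.

Augment with T' → T and build the canonical LR(0) collection (I0 = CLOSURE({[T' → . T]}), then GOTO on every symbol after a dot until no new states appear). It has 9 states:
  I0: { [A → . b], [A → . f T], [A → .], [T → . A A], [T → . f b], [T' → . T] }  — shift, reduce
  I1: { [A → . b], [A → . f T], [A → .], [T → A . A] }  — shift, reduce
  I2: { [T' → T .] }  — accept
  I3: { [A → b .] }  — reduce
  I4: { [A → . b], [A → . f T], [A → .], [A → f . T], [T → . A A], [T → . f b], [T → f . b] }  — shift, reduce
  I5: { [A → f T .] }  — reduce
  I6: { [A → b .], [T → f b .] }  — 2 reduces
  I7: { [T → A A .] }  — reduce
  I8: { [A → . b], [A → . f T], [A → .], [A → f . T], [T → . A A], [T → . f b] }  — shift, reduce

I6 contains complete items [A → b .], [T → f b .] — reduce-reduce conflict.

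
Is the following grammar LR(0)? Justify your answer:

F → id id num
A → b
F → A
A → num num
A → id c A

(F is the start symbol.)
Yes, the grammar is LR(0)

Augment with F' → F and build the canonical LR(0) collection (I0 = CLOSURE({[F' → . F]}), then GOTO on every symbol after a dot until no new states appear). It has 12 states:
  I0: { [A → . b], [A → . id c A], [A → . num num], [F → . A], [F → . id id num], [F' → . F] }  — shift
  I1: { [F → A .] }  — reduce
  I2: { [F' → F .] }  — accept
  I3: { [A → b .] }  — reduce
  I4: { [A → id . c A], [F → id . id num] }  — shift
  I5: { [A → num . num] }  — shift
  I6: { [A → num num .] }  — reduce
  I7: { [A → . b], [A → . id c A], [A → . num num], [A → id c . A] }  — shift
  I8: { [F → id id . num] }  — shift
  I9: { [F → id id num .] }  — reduce
  I10: { [A → id c A .] }  — reduce
  I11: { [A → id . c A] }  — shift

Every state is either a pure shift/goto state or contains exactly one complete item and nothing to shift — no conflicts. The grammar is LR(0).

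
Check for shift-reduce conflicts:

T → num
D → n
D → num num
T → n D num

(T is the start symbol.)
Augment with T' → T and build the canonical LR(0) collection (I0 = CLOSURE({[T' → . T]}), then GOTO on every symbol after a dot until no new states appear). It has 9 states:
  I0: { [T → . n D num], [T → . num], [T' → . T] }  — shift
  I1: { [T' → T .] }  — accept
  I2: { [D → . n], [D → . num num], [T → n . D num] }  — shift
  I3: { [T → num .] }  — reduce
  I4: { [T → n D . num] }  — shift
  I5: { [D → n .] }  — reduce
  I6: { [D → num . num] }  — shift
  I7: { [D → num num .] }  — reduce
  I8: { [T → n D num .] }  — reduce

No state contains both a complete item and a shift item.

Answer: No shift-reduce conflicts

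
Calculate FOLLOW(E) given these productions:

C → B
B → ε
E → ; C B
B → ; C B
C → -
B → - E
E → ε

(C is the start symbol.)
To compute FOLLOW(E), find every occurrence of E on a right-hand side N → α E β: add FIRST(β) \ {ε}, and if β is empty or nullable also add FOLLOW(N). Iterate to a fixed point.

In B → - E: E is at the end, add FOLLOW(B)

The FOLLOW sets referred to above (computed the same way, to a fixed point):
  FOLLOW(B) = { $, '-', ';' }

Taking the union: FOLLOW(E) = { $, '-', ';' }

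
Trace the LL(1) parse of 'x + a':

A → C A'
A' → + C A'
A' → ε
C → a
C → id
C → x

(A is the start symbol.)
Stack is shown with the top on the left.

Stack     Input    Action
-------------------------
A $       x + a $  output A → C A'
C A' $    x + a $  output C → x
x A' $    x + a $  match 'x'
A' $      + a $    output A' → + C A'
+ C A' $  + a $    match '+'
C A' $    a $      output C → a
a A' $    a $      match 'a'
A' $      $        output A' → ε
$         $        accept

The string is accepted.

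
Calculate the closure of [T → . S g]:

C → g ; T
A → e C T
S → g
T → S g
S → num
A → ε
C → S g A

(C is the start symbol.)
Start with: [T → . S g]
  [T → . S g] has the dot before S: add [S → . g], [S → . num]
No further items can be added.

CLOSURE = { [S → . g], [S → . num], [T → . S g] }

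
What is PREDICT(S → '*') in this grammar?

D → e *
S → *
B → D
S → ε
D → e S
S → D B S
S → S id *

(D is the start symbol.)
{ '*' }

PREDICT(S → '*') = (FIRST(RHS) \ {ε}) ∪ (FOLLOW(S) if ε ∈ FIRST(RHS), i.e. RHS ⇒* ε)
FIRST('*') = { '*' }
ε ∉ FIRST('*'), so FOLLOW(S) is not added.
PREDICT(S → '*') = { '*' }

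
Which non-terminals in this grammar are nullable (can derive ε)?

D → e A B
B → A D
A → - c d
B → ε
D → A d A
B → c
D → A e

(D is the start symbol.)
ε-productions: B → ε
So B is immediately nullable.
No further non-terminal can be added: every production for the remaining non-terminals contains a terminal or a non-nullable non-terminal.
Nullable = { 'B' }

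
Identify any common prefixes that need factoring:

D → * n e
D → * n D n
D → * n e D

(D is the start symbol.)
Left-factoring is needed when two productions for the same non-terminal
share a common prefix on the right-hand side.

Productions for D:
  D → * n e
  D → * n D n
  D → * n e D

Found common prefix '* n' in productions for D

Answer: Yes, D has productions with common prefix '* n'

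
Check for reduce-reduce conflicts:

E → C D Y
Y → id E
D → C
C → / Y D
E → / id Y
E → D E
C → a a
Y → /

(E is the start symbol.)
A reduce-reduce conflict occurs when an LR(0) state has two complete items [A → α .] and [B → β .] — both call for a reduction, and with no lookahead the parser cannot choose between them.

Augment with E' → E and build the canonical LR(0) collection (I0 = CLOSURE({[E' → . E]}), then GOTO on every symbol after a dot until no new states appear). It has 20 states:
  I0: { [C → . / Y D], [C → . a a], [D → . C], [E → . / id Y], [E → . C D Y], [E → . D E], [E' → . E] }  — shift
  I1: { [C → / . Y D], [E → / . id Y], [Y → . /], [Y → . id E] }  — shift
  I2: { [C → . / Y D], [C → . a a], [D → . C], [D → C .], [E → C . D Y] }  — shift, reduce
  I3: { [C → . / Y D], [C → . a a], [D → . C], [E → . / id Y], [E → . C D Y], [E → . D E], [E → D . E] }  — shift
  I4: { [E' → E .] }  — accept
  I5: { [C → a . a] }  — shift
  I6: { [C → a a .] }  — reduce
  I7: { [E → D E .] }  — reduce
  I8: { [C → / . Y D], [Y → . /], [Y → . id E] }  — shift
  I9: { [D → C .] }  — reduce
  I10: { [E → C D . Y], [Y → . /], [Y → . id E] }  — shift
  I11: { [Y → / .] }  — reduce
  I12: { [E → C D Y .] }  — reduce
  I13: { [C → . / Y D], [C → . a a], [D → . C], [E → . / id Y], [E → . C D Y], [E → . D E], [Y → id . E] }  — shift
  I14: { [Y → id E .] }  — reduce
  I15: { [C → . / Y D], [C → . a a], [C → / Y . D], [D → . C] }  — shift
  I16: { [C → / Y D .] }  — reduce
  I17: { [C → . / Y D], [C → . a a], [D → . C], [E → . / id Y], [E → . C D Y], [E → . D E], [E → / id . Y], [Y → . /], [Y → . id E], [Y → id . E] }  — shift
  I18: { [C → / . Y D], [E → / . id Y], [Y → . /], [Y → . id E], [Y → / .] }  — shift, reduce
  I19: { [E → / id Y .] }  — reduce

No state contains more than one complete item.

Answer: No reduce-reduce conflicts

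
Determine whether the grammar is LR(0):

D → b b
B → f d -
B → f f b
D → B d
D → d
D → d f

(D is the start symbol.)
No. Shift-reduce conflict between [D → d .] and [D → d . f]

Augment with D' → D and build the canonical LR(0) collection (I0 = CLOSURE({[D' → . D]}), then GOTO on every symbol after a dot until no new states appear). It has 13 states:
  I0: { [B → . f d -], [B → . f f b], [D → . B d], [D → . b b], [D → . d f], [D → . d], [D' → . D] }  — shift
  I1: { [D → B . d] }  — shift
  I2: { [D' → D .] }  — accept
  I3: { [D → b . b] }  — shift
  I4: { [D → d . f], [D → d .] }  — shift, reduce
  I5: { [B → f . d -], [B → f . f b] }  — shift
  I6: { [B → f d . -] }  — shift
  I7: { [B → f f . b] }  — shift
  I8: { [B → f f b .] }  — reduce
  I9: { [B → f d - .] }  — reduce
  I10: { [D → d f .] }  — reduce
  I11: { [D → b b .] }  — reduce
  I12: { [D → B d .] }  — reduce

Conflict in state I4:
  Shift-reduce conflict between [D → d .] and [D → d . f]
So the grammar is NOT LR(0).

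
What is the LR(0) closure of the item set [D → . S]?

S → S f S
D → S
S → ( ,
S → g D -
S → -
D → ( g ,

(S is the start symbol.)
To compute CLOSURE, for each item [A → α.Bβ] where B is a non-terminal, add [B → .γ] for all productions B → γ; repeat for the newly added items until nothing changes.

Start with: [D → . S]
  [D → . S] has the dot before S: add [S → . S f S], [S → . ( ,], [S → . g D -], [S → . -]
No further items can be added.

CLOSURE = { [D → . S], [S → . ( ,], [S → . -], [S → . S f S], [S → . g D -] }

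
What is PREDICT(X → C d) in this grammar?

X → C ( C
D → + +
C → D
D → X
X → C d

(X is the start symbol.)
{ '+' }

PREDICT(X → C d) = (FIRST(RHS) \ {ε}) ∪ (FOLLOW(X) if ε ∈ FIRST(RHS), i.e. RHS ⇒* ε)
FIRST(C) = { '+' }
FIRST(C d) = { '+' }
ε ∉ FIRST(C d), so FOLLOW(X) is not added.
PREDICT(X → C d) = { '+' }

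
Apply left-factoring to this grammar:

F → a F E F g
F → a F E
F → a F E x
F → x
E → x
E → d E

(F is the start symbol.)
F → a F E F'
F' → F g
F' → ε
F' → x
F → x
E → x
E → d E

Left-factoring transforms A → αβ₁ | αβ₂ into A → αA' and A' → β₁ | β₂
(α is the longest common prefix among the alternatives). Repeat until
no nonterminal has two alternatives with a common prefix.

Round 1: F has alternatives sharing prefix 'a F E'. Introduce F': F → a F E F'
  Add: F' → F g
  Add: F' → ε
  Add: F' → x

No remaining common prefixes — done.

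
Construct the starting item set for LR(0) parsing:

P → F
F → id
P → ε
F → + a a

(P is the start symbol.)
First, augment the grammar with P' → P
I₀ = CLOSURE({ [P' → . P] }):
  [P' → . P] has the dot before P: add [P → . F], [P → .]
  [P → . F] has the dot before F: add [F → . id], [F → . + a a]
No further items can be added.

I₀ = { [F → . + a a], [F → . id], [P → . F], [P → .], [P' → . P] }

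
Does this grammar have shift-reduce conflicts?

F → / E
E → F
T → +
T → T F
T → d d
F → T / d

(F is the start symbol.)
Augment with F' → F and build the canonical LR(0) collection (I0 = CLOSURE({[F' → . F]}), then GOTO on every symbol after a dot until no new states appear). It has 12 states:
  I0: { [F → . / E], [F → . T / d], [F' → . F], [T → . +], [T → . T F], [T → . d d] }  — shift
  I1: { [T → + .] }  — reduce
  I2: { [E → . F], [F → . / E], [F → . T / d], [F → / . E], [T → . +], [T → . T F], [T → . d d] }  — shift
  I3: { [F' → F .] }  — accept
  I4: { [F → . / E], [F → . T / d], [F → T . / d], [T → . +], [T → . T F], [T → . d d], [T → T . F] }  — shift
  I5: { [T → d . d] }  — shift
  I6: { [T → d d .] }  — reduce
  I7: { [E → . F], [F → . / E], [F → . T / d], [F → / . E], [F → T / . d], [T → . +], [T → . T F], [T → . d d] }  — shift
  I8: { [T → T F .] }  — reduce
  I9: { [F → / E .] }  — reduce
  I10: { [E → F .] }  — reduce
  I11: { [F → T / d .], [T → d . d] }  — shift, reduce

I11 contains reduce item [F → T / d .] and shift item [T → d . d] — shift-reduce conflict.

Answer: Yes — I11: [F → T / d .] vs [T → d . d]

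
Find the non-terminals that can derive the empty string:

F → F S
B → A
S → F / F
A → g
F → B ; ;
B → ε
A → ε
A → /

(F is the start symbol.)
ε-productions: B → ε, A → ε
So B, A are immediately nullable.
No further non-terminal can be added: every production for the remaining non-terminals contains a terminal or a non-nullable non-terminal.
Nullable = { 'A', 'B' }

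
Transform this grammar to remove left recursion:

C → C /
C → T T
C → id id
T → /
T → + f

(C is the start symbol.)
C is directly left-recursive. The standard transformation for
  A → A α₁ | ... | A α_m | β₁ | ... | β_n
is
  A  → β₁ A' | ... | β_n A'
  A' → α₁ A' | ... | α_m A' | ε

C → T T becomes C → T T C'
C → id id becomes C → id id C'
C → C / becomes C' → / C'
Add C' → ε

Productions for other non-terminals are unchanged:
  T → /
  T → + f

Resulting grammar:
C → T T C'
C → id id C'
C' → / C'
C' → ε
T → /
T → + f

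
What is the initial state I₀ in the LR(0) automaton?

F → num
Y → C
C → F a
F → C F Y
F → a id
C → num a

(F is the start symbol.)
{ [C → . F a], [C → . num a], [F → . C F Y], [F → . a id], [F → . num], [F' → . F] }

First, augment the grammar with F' → F
I₀ = CLOSURE({ [F' → . F] }):
  [F' → . F] has the dot before F: add [F → . num], [F → . C F Y], [F → . a id]
  [F → . C F Y] has the dot before C: add [C → . F a], [C → . num a]
No further items can be added.

I₀ = { [C → . F a], [C → . num a], [F → . C F Y], [F → . a id], [F → . num], [F' → . F] }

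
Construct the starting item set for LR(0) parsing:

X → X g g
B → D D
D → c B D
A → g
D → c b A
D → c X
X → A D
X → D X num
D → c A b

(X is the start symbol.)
First, augment the grammar with X' → X
I₀ = CLOSURE({ [X' → . X] }):
  [X' → . X] has the dot before X: add [X → . X g g], [X → . A D], [X → . D X num]
  [X → . A D] has the dot before A: add [A → . g]
  [X → . D X num] has the dot before D: add [D → . c B D], [D → . c b A], [D → . c X], [D → . c A b]
No further items can be added.

I₀ = { [A → . g], [D → . c A b], [D → . c B D], [D → . c X], [D → . c b A], [X → . A D], [X → . D X num], [X → . X g g], [X' → . X] }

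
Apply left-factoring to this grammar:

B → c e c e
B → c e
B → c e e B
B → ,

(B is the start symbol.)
B → c e B'
B' → c e
B' → ε
B' → e B
B → ,

Left-factoring transforms A → αβ₁ | αβ₂ into A → αA' and A' → β₁ | β₂
(α is the longest common prefix among the alternatives). Repeat until
no nonterminal has two alternatives with a common prefix.

Round 1: B has alternatives sharing prefix 'c e'. Introduce B': B → c e B'
  Add: B' → c e
  Add: B' → ε
  Add: B' → e B

No remaining common prefixes — done.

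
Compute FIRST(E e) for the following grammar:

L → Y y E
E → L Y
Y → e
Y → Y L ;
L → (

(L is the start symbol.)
{ '(', 'e' }

FIRST sets of the non-terminals involved (from the grammar, by fixed-point iteration):
  FIRST(E) = { '(', 'e' }

To compute FIRST(E e), process the symbols left to right:
Symbol E is a non-terminal. Add FIRST(E) \ {ε} = { '(', 'e' }
E is not nullable (ε ∉ FIRST(E)), so stop here.
FIRST(E e) = { '(', 'e' }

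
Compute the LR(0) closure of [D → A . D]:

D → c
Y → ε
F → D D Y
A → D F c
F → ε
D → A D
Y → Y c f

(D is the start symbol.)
{ [A → . D F c], [D → . A D], [D → . c], [D → A . D] }

To compute CLOSURE, for each item [A → α.Bβ] where B is a non-terminal, add [B → .γ] for all productions B → γ; repeat for the newly added items until nothing changes.

Start with: [D → A . D]
  [D → A . D] has the dot before D: add [D → . c], [D → . A D]
  [D → . A D] has the dot before A: add [A → . D F c]
No further items can be added.

CLOSURE = { [A → . D F c], [D → . A D], [D → . c], [D → A . D] }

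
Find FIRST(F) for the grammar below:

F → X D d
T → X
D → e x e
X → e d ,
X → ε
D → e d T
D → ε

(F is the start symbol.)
{ 'd', 'e' }

To compute FIRST(F), examine every production with F on the left-hand side, reading each right-hand side left to right until a non-nullable symbol is reached.

FIRST sets of the other non-terminals involved (by the same procedure, iterated to a fixed point):
  FIRST(X) = { 'e', ε }
  FIRST(D) = { 'e', ε }

From F → X D d:
  - X is a non-terminal: add FIRST(X) \ {ε} = { 'e' }
    X is nullable, so continue to the next symbol
  - D is a non-terminal: add FIRST(D) \ {ε} = { 'e' }
    D is nullable, so continue to the next symbol
  - d is a terminal: add 'd' and stop

Collecting: FIRST(F) = { 'd', 'e' }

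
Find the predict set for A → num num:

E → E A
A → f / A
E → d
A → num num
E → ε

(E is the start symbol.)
{ 'num' }

PREDICT(A → num num) = (FIRST(RHS) \ {ε}) ∪ (FOLLOW(A) if ε ∈ FIRST(RHS), i.e. RHS ⇒* ε)
FIRST(num num) = { 'num' }
ε ∉ FIRST(num num), so FOLLOW(A) is not added.
PREDICT(A → num num) = { 'num' }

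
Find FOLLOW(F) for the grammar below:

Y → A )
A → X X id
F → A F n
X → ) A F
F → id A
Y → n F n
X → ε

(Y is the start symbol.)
In F → A F n: F is followed by n, add FIRST(n) \ {ε} = { 'n' }
In X → ) A F: F is at the end, add FOLLOW(X)
In Y → n F n: F is followed by n, add FIRST(n) \ {ε} = { 'n' }

The FOLLOW sets referred to above (computed the same way, to a fixed point):
  FOLLOW(X) = { ')', 'id' }

Taking the union: FOLLOW(F) = { ')', 'id', 'n' }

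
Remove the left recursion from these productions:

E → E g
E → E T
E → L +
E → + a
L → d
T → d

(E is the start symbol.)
E is directly left-recursive. The standard transformation for
  A → A α₁ | ... | A α_m | β₁ | ... | β_n
is
  A  → β₁ A' | ... | β_n A'
  A' → α₁ A' | ... | α_m A' | ε

E → L + becomes E → L + E'
E → + a becomes E → + a E'
E → E g becomes E' → g E'
E → E T becomes E' → T E'
Add E' → ε

Productions for other non-terminals are unchanged:
  L → d
  T → d

Resulting grammar:
E → L + E'
E → + a E'
E' → g E'
E' → T E'
E' → ε
L → d
T → d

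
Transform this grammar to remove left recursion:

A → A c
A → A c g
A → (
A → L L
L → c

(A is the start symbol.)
A → ( A'
A → L L A'
A' → c A'
A' → c g A'
A' → ε
L → c

A is directly left-recursive. The standard transformation for
  A → A α₁ | ... | A α_m | β₁ | ... | β_n
is
  A  → β₁ A' | ... | β_n A'
  A' → α₁ A' | ... | α_m A' | ε

A → ( becomes A → ( A'
A → L L becomes A → L L A'
A → A c becomes A' → c A'
A → A c g becomes A' → c g A'
Add A' → ε

Productions for other non-terminals are unchanged:
  L → c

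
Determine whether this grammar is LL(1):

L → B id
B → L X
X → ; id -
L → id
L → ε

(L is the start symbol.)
No. Predict set conflict for L: { 'id' }

A grammar is LL(1) if for each non-terminal N with multiple productions, the predict sets of those productions are pairwise disjoint, where PREDICT(N → α) = (FIRST(α) \ {ε}) ∪ (FOLLOW(N) if α ⇒* ε).

Relevant sets:
  FIRST(B) = { ';', 'id' }
  FOLLOW(L) = { $, ';' }

For L:
  PREDICT(L → B id) = { ';', 'id' }
  PREDICT(L → id) = { 'id' }
  PREDICT(L → ε) = { $, ';' }
B, X have a single production, so nothing to check there.

Conflict found: Predict set conflict for L: { 'id' }
The grammar is NOT LL(1).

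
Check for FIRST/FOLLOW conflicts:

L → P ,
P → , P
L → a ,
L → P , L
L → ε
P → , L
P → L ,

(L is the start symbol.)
A FIRST/FOLLOW conflict occurs when a non-terminal N has a nullable alternative N → β (β ⇒* ε) and another alternative N → α with FIRST(α) ∩ FOLLOW(N) ≠ ∅: on such a lookahead the parser cannot decide between expanding α and letting N vanish via β.

Nullable non-terminals: L.
FIRST sets used below: FIRST(P) = { ',', 'a' }

L: nullable alternative(s) L → ε; FOLLOW(L) = { $, ',' }
  L → P ,: FIRST \ {ε} = { ',', 'a' } — overlaps FOLLOW(L) on { ',' }: CONFLICT
  L → a ,: FIRST \ {ε} = { 'a' } — disjoint from FOLLOW(L)
  L → P , L: FIRST \ {ε} = { ',', 'a' } — overlaps FOLLOW(L) on { ',' }: CONFLICT
  L → ε: FIRST \ {ε} = { } — this is the only nullable alternative, skip

P has no nullable alternative, so no FIRST/FOLLOW check is needed there.

So the grammar has 2 FIRST/FOLLOW conflicts (marked CONFLICT above).

Answer: Yes. L → P ',' with FOLLOW(L) on { ',' }; L → P ',' L with FOLLOW(L) on { ',' }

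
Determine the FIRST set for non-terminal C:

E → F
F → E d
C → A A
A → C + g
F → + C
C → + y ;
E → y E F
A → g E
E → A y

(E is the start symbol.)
{ '+', 'g' }

To compute FIRST(C), examine every production with C on the left-hand side, reading each right-hand side left to right until a non-nullable symbol is reached.

FIRST sets of the other non-terminals involved (by the same procedure, iterated to a fixed point):
  FIRST(A) = { '+', 'g' }

From C → A A:
  - A is a non-terminal: add FIRST(A) \ {ε} = { '+', 'g' }
    A is not nullable, so stop
From C → + y ;:
  - '+' is a terminal: add '+' and stop

Collecting: FIRST(C) = { '+', 'g' }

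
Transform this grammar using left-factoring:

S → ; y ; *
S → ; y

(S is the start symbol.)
S → ; y S'
S' → ; *
S' → ε

Left-factoring transforms A → αβ₁ | αβ₂ into A → αA' and A' → β₁ | β₂
(α is the longest common prefix among the alternatives). Repeat until
no nonterminal has two alternatives with a common prefix.

Round 1: S has alternatives sharing prefix '; y'. Introduce S': S → ; y S'
  Add: S' → ; *
  Add: S' → ε

No remaining common prefixes — done.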